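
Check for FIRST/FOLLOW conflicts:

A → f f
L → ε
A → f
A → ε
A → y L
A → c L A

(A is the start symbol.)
A FIRST/FOLLOW conflict occurs when a non-terminal N has a nullable alternative N → β (β ⇒* ε) and another alternative N → α with FIRST(α) ∩ FOLLOW(N) ≠ ∅: on such a lookahead the parser cannot decide between expanding α and letting N vanish via β.

Nullable non-terminals: A, L.

A: nullable alternative(s) A → ε; FOLLOW(A) = { $ }
  A → f f: FIRST \ {ε} = { 'f' } — disjoint from FOLLOW(A)
  A → f: FIRST \ {ε} = { 'f' } — disjoint from FOLLOW(A)
  A → ε: FIRST \ {ε} = { } — this is the only nullable alternative, skip
  A → y L: FIRST \ {ε} = { 'y' } — disjoint from FOLLOW(A)
  A → c L A: FIRST \ {ε} = { 'c' } — disjoint from FOLLOW(A)
L has a nullable alternative but only one production, so nothing to check.

No FIRST/FOLLOW conflicts found.

Answer: No FIRST/FOLLOW conflicts.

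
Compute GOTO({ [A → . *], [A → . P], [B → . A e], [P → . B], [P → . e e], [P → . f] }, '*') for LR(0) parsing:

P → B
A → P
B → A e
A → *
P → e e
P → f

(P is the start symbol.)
GOTO(I, '*') = CLOSURE({ [A → αX.β] : [A → α.Xβ] ∈ I, X = '*' })

Items with dot before '*', with the dot advanced:
  [A → . *] → [A → * .]
Closure adds nothing (no advanced item has the dot before a non-terminal).

GOTO = { [A → * .] }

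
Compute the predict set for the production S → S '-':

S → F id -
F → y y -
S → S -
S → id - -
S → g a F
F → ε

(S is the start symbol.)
PREDICT(S → S '-') = (FIRST(RHS) \ {ε}) ∪ (FOLLOW(S) if ε ∈ FIRST(RHS), i.e. RHS ⇒* ε)
FIRST(S) = { 'g', 'id', 'y' }
FIRST(S '-') = { 'g', 'id', 'y' }
ε ∉ FIRST(S '-'), so FOLLOW(S) is not added.
PREDICT(S → S '-') = { 'g', 'id', 'y' }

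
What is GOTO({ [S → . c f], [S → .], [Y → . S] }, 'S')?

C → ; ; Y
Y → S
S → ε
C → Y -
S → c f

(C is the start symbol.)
{ [Y → S .] }

GOTO(I, 'S') = CLOSURE({ [A → αX.β] : [A → α.Xβ] ∈ I, X = 'S' })

Items with dot before 'S', with the dot advanced:
  [Y → . S] → [Y → S .]
Closure adds nothing (no advanced item has the dot before a non-terminal).

GOTO = { [Y → S .] }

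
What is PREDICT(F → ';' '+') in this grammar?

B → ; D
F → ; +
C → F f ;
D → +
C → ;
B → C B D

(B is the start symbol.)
{ ';' }

PREDICT(F → ';' '+') = (FIRST(RHS) \ {ε}) ∪ (FOLLOW(F) if ε ∈ FIRST(RHS), i.e. RHS ⇒* ε)
FIRST(';' '+') = { ';' }
ε ∉ FIRST(';' '+'), so FOLLOW(F) is not added.
PREDICT(F → ';' '+') = { ';' }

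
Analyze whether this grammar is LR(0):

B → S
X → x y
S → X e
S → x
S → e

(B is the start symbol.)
No. Shift-reduce conflict between [S → x .] and [X → x . y]

A grammar is LR(0) if no state in the canonical LR(0) collection has:
  - both a shift item (dot before a terminal) and a complete item (shift-reduce conflict), or
  - two or more complete items (reduce-reduce conflict; the accept item [B' → B .] counts as a complete item here).

Augment with B' → B and build the canonical LR(0) collection (I0 = CLOSURE({[B' → . B]}), then GOTO on every symbol after a dot until no new states appear). It has 8 states:
  I0: { [B → . S], [B' → . B], [S → . X e], [S → . e], [S → . x], [X → . x y] }  — shift
  I1: { [B' → B .] }  — accept
  I2: { [B → S .] }  — reduce
  I3: { [S → X . e] }  — shift
  I4: { [S → e .] }  — reduce
  I5: { [S → x .], [X → x . y] }  — shift, reduce
  I6: { [X → x y .] }  — reduce
  I7: { [S → X e .] }  — reduce

Conflict in state I5:
  Shift-reduce conflict between [S → x .] and [X → x . y]
So the grammar is NOT LR(0).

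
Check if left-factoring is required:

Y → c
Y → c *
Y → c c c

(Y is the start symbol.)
Left-factoring is needed when two productions for the same non-terminal
share a common prefix on the right-hand side.

Productions for Y:
  Y → c
  Y → c *
  Y → c c c

Found common prefix 'c' in productions for Y

Answer: Yes, Y has productions with common prefix 'c'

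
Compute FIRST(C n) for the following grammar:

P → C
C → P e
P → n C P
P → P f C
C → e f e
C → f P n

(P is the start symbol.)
FIRST sets of the non-terminals involved (from the grammar, by fixed-point iteration):
  FIRST(C) = { 'e', 'f', 'n' }

To compute FIRST(C n), process the symbols left to right:
Symbol C is a non-terminal. Add FIRST(C) \ {ε} = { 'e', 'f', 'n' }
C is not nullable (ε ∉ FIRST(C)), so stop here.
FIRST(C n) = { 'e', 'f', 'n' }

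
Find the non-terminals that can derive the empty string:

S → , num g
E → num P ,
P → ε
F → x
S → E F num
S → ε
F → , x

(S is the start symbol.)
A non-terminal is nullable if it can derive ε (the empty string): either it has an ε-production, or it has a production whose right-hand side consists entirely of nullable non-terminals.

ε-productions: P → ε, S → ε
So P, S are immediately nullable.
No further non-terminal can be added: every production for the remaining non-terminals contains a terminal or a non-nullable non-terminal.
Nullable = { 'P', 'S' }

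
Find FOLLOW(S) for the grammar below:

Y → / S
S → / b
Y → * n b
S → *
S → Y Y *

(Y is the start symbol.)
To compute FOLLOW(S), find every occurrence of S on a right-hand side N → α S β: add FIRST(β) \ {ε}, and if β is empty or nullable also add FOLLOW(N). Iterate to a fixed point.

In Y → / S: S is at the end, add FOLLOW(Y)

The FOLLOW sets referred to above (computed the same way, to a fixed point):
  FOLLOW(Y) = { $, '*', '/' }

Taking the union: FOLLOW(S) = { $, '*', '/' }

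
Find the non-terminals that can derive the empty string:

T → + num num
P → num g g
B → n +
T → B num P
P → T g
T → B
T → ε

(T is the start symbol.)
A non-terminal is nullable if it can derive ε (the empty string): either it has an ε-production, or it has a production whose right-hand side consists entirely of nullable non-terminals.

ε-productions: T → ε
So T is immediately nullable.
No further non-terminal can be added: every production for the remaining non-terminals contains a terminal or a non-nullable non-terminal.
Nullable = { 'T' }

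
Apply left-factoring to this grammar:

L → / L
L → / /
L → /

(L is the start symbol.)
L → / L'
L' → L
L' → /
L' → ε

Left-factoring transforms A → αβ₁ | αβ₂ into A → αA' and A' → β₁ | β₂
(α is the longest common prefix among the alternatives). Repeat until
no nonterminal has two alternatives with a common prefix.

Round 1: L has alternatives sharing prefix '/'. Introduce L': L → / L'
  Add: L' → L
  Add: L' → /
  Add: L' → ε

No remaining common prefixes — done.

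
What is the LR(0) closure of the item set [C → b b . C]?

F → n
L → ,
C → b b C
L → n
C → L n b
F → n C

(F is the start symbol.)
{ [C → . L n b], [C → . b b C], [C → b b . C], [L → . ,], [L → . n] }

To compute CLOSURE, for each item [A → α.Bβ] where B is a non-terminal, add [B → .γ] for all productions B → γ; repeat for the newly added items until nothing changes.

Start with: [C → b b . C]
  [C → b b . C] has the dot before C: add [C → . b b C], [C → . L n b]
  [C → . L n b] has the dot before L: add [L → . ,], [L → . n]
No further items can be added.

CLOSURE = { [C → . L n b], [C → . b b C], [C → b b . C], [L → . ,], [L → . n] }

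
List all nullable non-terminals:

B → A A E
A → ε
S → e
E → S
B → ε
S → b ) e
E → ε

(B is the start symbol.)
ε-productions: A → ε, B → ε, E → ε
So A, B, E are immediately nullable.
No further non-terminal can be added: every production for the remaining non-terminals contains a terminal or a non-nullable non-terminal.
Nullable = { 'A', 'B', 'E' }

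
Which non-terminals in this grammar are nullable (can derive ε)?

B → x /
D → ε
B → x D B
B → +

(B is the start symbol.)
{ 'D' }

ε-productions: D → ε
So D is immediately nullable.
No further non-terminal can be added: every production for the remaining non-terminals contains a terminal or a non-nullable non-terminal.
Nullable = { 'D' }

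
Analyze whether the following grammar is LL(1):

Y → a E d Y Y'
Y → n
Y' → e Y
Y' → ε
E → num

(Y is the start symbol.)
No. Predict set conflict for Y': { 'e' }

Relevant sets:
  FOLLOW(Y') = { $, 'e' }

For Y:
  PREDICT(Y → a E d Y Y') = { 'a' }
  PREDICT(Y → n) = { 'n' }
For Y':
  PREDICT(Y' → e Y) = { 'e' }
  PREDICT(Y' → ε) = { $, 'e' }
E has a single production, so nothing to check there.

Conflict found: Predict set conflict for Y': { 'e' }
The grammar is NOT LL(1).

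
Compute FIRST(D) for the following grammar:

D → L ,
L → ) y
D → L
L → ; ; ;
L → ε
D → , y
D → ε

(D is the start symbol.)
FIRST sets of the other non-terminals involved (by the same procedure, iterated to a fixed point):
  FIRST(L) = { ')', ';', ε }

From D → L ,:
  - L is a non-terminal: add FIRST(L) \ {ε} = { ')', ';' }
    L is nullable, so continue to the next symbol
  - ',' is a terminal: add ',' and stop
From D → L:
  - L is a non-terminal: add FIRST(L) \ {ε} = { ')', ';' }
    L is nullable and nothing follows, so the whole right-hand side can vanish: ε ∈ FIRST(D)
From D → , y:
  - ',' is a terminal: add ',' and stop
From D → ε:
  - ε-production, so ε ∈ FIRST(D)

Collecting: FIRST(D) = { ')', ',', ';', ε }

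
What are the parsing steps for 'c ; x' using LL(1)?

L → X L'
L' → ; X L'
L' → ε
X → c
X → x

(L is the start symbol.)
LL(1) parsing maintains a stack (initially the start symbol over $) and the input. At each step: if the stack top is a terminal, match it against the current input token; if it is a non-terminal N, replace it with the RHS of M[N, lookahead] (the unique production whose predict set contains the lookahead).

Stack is shown with the top on the left.

Stack     Input    Action
-------------------------
L $       c ; x $  output L → X L'
X L' $    c ; x $  output X → c
c L' $    c ; x $  match 'c'
L' $      ; x $    output L' → ; X L'
; X L' $  ; x $    match ';'
X L' $    x $      output X → x
x L' $    x $      match 'x'
L' $      $        output L' → ε
$         $        accept

The string is accepted.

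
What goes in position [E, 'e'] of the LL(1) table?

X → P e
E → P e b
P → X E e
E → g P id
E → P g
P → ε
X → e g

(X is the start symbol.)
To find M[E, 'e'], we find productions for E where 'e' is in the predict set (PREDICT(N → α) = (FIRST(α) \ {ε}) ∪ (FOLLOW(N) if α ⇒* ε)).

Relevant sets:
  FIRST(P) = { 'e', ε }

E → P e b: PREDICT = { 'e' }
  'e' is in predict set, so this production goes in M[E, 'e']
E → g P id: PREDICT = { 'g' }
E → P g: PREDICT = { 'e', 'g' }
  'e' is in predict set, so this production goes in M[E, 'e']

M[E, 'e'] = E → P e b, E → P g  (a multiply-defined cell — the grammar is not LL(1))

Answer: E → P e b, E → P g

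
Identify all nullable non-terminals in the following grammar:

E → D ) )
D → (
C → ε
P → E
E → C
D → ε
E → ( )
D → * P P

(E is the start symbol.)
A non-terminal is nullable if it can derive ε (the empty string): either it has an ε-production, or it has a production whose right-hand side consists entirely of nullable non-terminals.

ε-productions: C → ε, D → ε
So C, D are immediately nullable.
E → C: every symbol on the right is nullable, so E is nullable too.
P → E: every symbol on the right is nullable, so P is nullable too.
Every non-terminal is now nullable.
Nullable = { 'C', 'D', 'E', 'P' }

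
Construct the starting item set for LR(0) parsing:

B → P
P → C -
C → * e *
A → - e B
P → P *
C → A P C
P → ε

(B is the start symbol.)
First, augment the grammar with B' → B
I₀ = CLOSURE({ [B' → . B] }):
  [B' → . B] has the dot before B: add [B → . P]
  [B → . P] has the dot before P: add [P → . C -], [P → . P *], [P → .]
  [P → . C -] has the dot before C: add [C → . * e *], [C → . A P C]
  [C → . A P C] has the dot before A: add [A → . - e B]
No further items can be added.

I₀ = { [A → . - e B], [B → . P], [B' → . B], [C → . * e *], [C → . A P C], [P → . C -], [P → . P *], [P → .] }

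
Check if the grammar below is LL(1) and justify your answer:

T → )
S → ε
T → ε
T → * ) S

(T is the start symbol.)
A grammar is LL(1) if for each non-terminal N with multiple productions, the predict sets of those productions are pairwise disjoint, where PREDICT(N → α) = (FIRST(α) \ {ε}) ∪ (FOLLOW(N) if α ⇒* ε).

Relevant sets:
  FOLLOW(T) = { $ }

For T:
  PREDICT(T → ')') = { ')' }
  PREDICT(T → ε) = { $ }
  PREDICT(T → '*' ')' S) = { '*' }
S has a single production, so nothing to check there.

All predict sets are disjoint. The grammar IS LL(1).

Answer: Yes, the grammar is LL(1).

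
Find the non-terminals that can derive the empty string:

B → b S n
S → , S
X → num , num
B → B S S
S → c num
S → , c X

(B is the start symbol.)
A non-terminal is nullable if it can derive ε (the empty string): either it has an ε-production, or it has a production whose right-hand side consists entirely of nullable non-terminals.

There are no ε-productions, so no non-terminal can derive ε.
No non-terminals are nullable.

Answer: None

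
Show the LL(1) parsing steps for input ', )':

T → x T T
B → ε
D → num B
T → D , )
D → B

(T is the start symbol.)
Stack is shown with the top on the left.

Stack    Input  Action
----------------------
T $      , ) $  output T → D , )
D , ) $  , ) $  output D → B
B , ) $  , ) $  output B → ε
, ) $    , ) $  match ','
) $      ) $    match ')'
$        $      accept

The string is accepted.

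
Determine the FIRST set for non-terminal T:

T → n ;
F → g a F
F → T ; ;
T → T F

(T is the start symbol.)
From T → n ;:
  - n is a terminal: add 'n' and stop
From T → T F:
  - T is the symbol being defined: contributes nothing new
    T is not nullable, so stop

Collecting: FIRST(T) = { 'n' }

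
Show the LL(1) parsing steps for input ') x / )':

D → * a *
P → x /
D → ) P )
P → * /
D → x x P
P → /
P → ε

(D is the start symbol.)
LL(1) parsing maintains a stack (initially the start symbol over $) and the input. At each step: if the stack top is a terminal, match it against the current input token; if it is a non-terminal N, replace it with the RHS of M[N, lookahead] (the unique production whose predict set contains the lookahead).

Stack is shown with the top on the left.

Stack    Input      Action
--------------------------
D $      ) x / ) $  output D → ) P )
) P ) $  ) x / ) $  match ')'
P ) $    x / ) $    output P → x /
x / ) $  x / ) $    match 'x'
/ ) $    / ) $      match '/'
) $      ) $        match ')'
$        $          accept

The string is accepted.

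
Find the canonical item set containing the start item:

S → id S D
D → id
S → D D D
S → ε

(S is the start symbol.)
{ [D → . id], [S → . D D D], [S → . id S D], [S → .], [S' → . S] }

First, augment the grammar with S' → S
I₀ = CLOSURE({ [S' → . S] }):
  [S' → . S] has the dot before S: add [S → . id S D], [S → . D D D], [S → .]
  [S → . D D D] has the dot before D: add [D → . id]
No further items can be added.

I₀ = { [D → . id], [S → . D D D], [S → . id S D], [S → .], [S' → . S] }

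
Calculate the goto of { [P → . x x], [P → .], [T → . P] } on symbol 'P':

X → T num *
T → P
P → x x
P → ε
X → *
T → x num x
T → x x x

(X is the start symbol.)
GOTO(I, 'P') = CLOSURE({ [A → αX.β] : [A → α.Xβ] ∈ I, X = 'P' })

Items with dot before 'P', with the dot advanced:
  [T → . P] → [T → P .]
Closure adds nothing (no advanced item has the dot before a non-terminal).

GOTO = { [T → P .] }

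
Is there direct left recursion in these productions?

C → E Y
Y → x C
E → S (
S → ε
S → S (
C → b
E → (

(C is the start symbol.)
Direct left recursion occurs when N → N α for some non-terminal N (the right-hand side begins with the left-hand side itself).

C → E Y: starts with E
Y → x C: starts with x
E → S (: starts with S
S → ε: starts with ε
S → S (: LEFT RECURSIVE (starts with S)
C → b: starts with b
E → (: starts with '('

The grammar has direct left recursion on: S.

Answer: Yes, S is left-recursive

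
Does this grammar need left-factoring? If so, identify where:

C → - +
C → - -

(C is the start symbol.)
Left-factoring is needed when two productions for the same non-terminal
share a common prefix on the right-hand side.

Productions for C:
  C → - +
  C → - -

Found common prefix '-' in productions for C

Answer: Yes, C has productions with common prefix '-'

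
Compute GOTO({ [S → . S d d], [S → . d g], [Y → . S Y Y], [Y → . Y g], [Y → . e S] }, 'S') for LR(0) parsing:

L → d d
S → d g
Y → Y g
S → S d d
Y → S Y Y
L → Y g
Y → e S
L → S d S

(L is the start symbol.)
{ [S → . S d d], [S → . d g], [S → S . d d], [Y → . S Y Y], [Y → . Y g], [Y → . e S], [Y → S . Y Y] }

GOTO(I, 'S') = CLOSURE({ [A → αX.β] : [A → α.Xβ] ∈ I, X = 'S' })

Items with dot before 'S', with the dot advanced:
  [S → . S d d] → [S → S . d d]
  [Y → . S Y Y] → [Y → S . Y Y]
Closure of the advanced items:
  [Y → S . Y Y] has the dot before Y: add [Y → . Y g], [Y → . S Y Y], [Y → . e S]
  [Y → . S Y Y] has the dot before S: add [S → . d g], [S → . S d d]

GOTO = { [S → . S d d], [S → . d g], [S → S . d d], [Y → . S Y Y], [Y → . Y g], [Y → . e S], [Y → S . Y Y] }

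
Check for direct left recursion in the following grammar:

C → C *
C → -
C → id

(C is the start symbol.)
Direct left recursion occurs when N → N α for some non-terminal N (the right-hand side begins with the left-hand side itself).

C → C *: LEFT RECURSIVE (starts with C)
C → -: starts with '-'
C → id: starts with id

The grammar has direct left recursion on: C.

Answer: Yes, C is left-recursive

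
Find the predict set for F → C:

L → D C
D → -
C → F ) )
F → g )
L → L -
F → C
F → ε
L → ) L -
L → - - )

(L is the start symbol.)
{ ')', 'g' }

PREDICT(F → C) = (FIRST(RHS) \ {ε}) ∪ (FOLLOW(F) if ε ∈ FIRST(RHS), i.e. RHS ⇒* ε)
FIRST(C) = { ')', 'g' }
FIRST(C) = { ')', 'g' }
ε ∉ FIRST(C), so FOLLOW(F) is not added.
PREDICT(F → C) = { ')', 'g' }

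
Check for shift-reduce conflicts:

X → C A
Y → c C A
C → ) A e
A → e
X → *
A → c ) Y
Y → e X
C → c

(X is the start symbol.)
No shift-reduce conflicts

Augment with X' → X and build the canonical LR(0) collection (I0 = CLOSURE({[X' → . X]}), then GOTO on every symbol after a dot until no new states appear). It has 18 states:
  I0: { [C → . ) A e], [C → . c], [X → . *], [X → . C A], [X' → . X] }  — shift
  I1: { [A → . c ) Y], [A → . e], [C → ) . A e] }  — shift
  I2: { [X → * .] }  — reduce
  I3: { [A → . c ) Y], [A → . e], [X → C . A] }  — shift
  I4: { [X' → X .] }  — accept
  I5: { [C → c .] }  — reduce
  I6: { [X → C A .] }  — reduce
  I7: { [A → c . ) Y] }  — shift
  I8: { [A → e .] }  — reduce
  I9: { [A → c ) . Y], [Y → . c C A], [Y → . e X] }  — shift
  I10: { [A → c ) Y .] }  — reduce
  I11: { [C → . ) A e], [C → . c], [Y → c . C A] }  — shift
  I12: { [C → . ) A e], [C → . c], [X → . *], [X → . C A], [Y → e . X] }  — shift
  I13: { [Y → e X .] }  — reduce
  I14: { [A → . c ) Y], [A → . e], [Y → c C . A] }  — shift
  I15: { [Y → c C A .] }  — reduce
  I16: { [C → ) A . e] }  — shift
  I17: { [C → ) A e .] }  — reduce

No state contains both a complete item and a shift item.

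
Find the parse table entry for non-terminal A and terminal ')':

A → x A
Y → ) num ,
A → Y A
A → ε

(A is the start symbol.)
To find M[A, ')'], we find productions for A where ')' is in the predict set (PREDICT(N → α) = (FIRST(α) \ {ε}) ∪ (FOLLOW(N) if α ⇒* ε)).

Relevant sets:
  FIRST(Y) = { ')' }
  FOLLOW(A) = { $ }

A → x A: PREDICT = { 'x' }
A → Y A: PREDICT = { ')' }
  ')' is in predict set, so this production goes in M[A, ')']
A → ε: PREDICT = { $ }

M[A, ')'] = A → Y A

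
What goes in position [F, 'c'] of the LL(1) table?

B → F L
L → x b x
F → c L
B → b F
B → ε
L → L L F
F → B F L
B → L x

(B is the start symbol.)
To find M[F, 'c'], we find productions for F where 'c' is in the predict set (PREDICT(N → α) = (FIRST(α) \ {ε}) ∪ (FOLLOW(N) if α ⇒* ε)).

Relevant sets:
  FIRST(B) = { 'b', 'c', 'x', ε }
  FIRST(F) = { 'b', 'c', 'x' }

F → c L: PREDICT = { 'c' }
  'c' is in predict set, so this production goes in M[F, 'c']
F → B F L: PREDICT = { 'b', 'c', 'x' }
  'c' is in predict set, so this production goes in M[F, 'c']

M[F, 'c'] = F → c L, F → B F L  (a multiply-defined cell — the grammar is not LL(1))

Answer: F → c L, F → B F L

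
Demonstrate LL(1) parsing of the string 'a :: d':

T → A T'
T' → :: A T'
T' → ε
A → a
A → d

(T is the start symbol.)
LL(1) parsing maintains a stack (initially the start symbol over $) and the input. At each step: if the stack top is a terminal, match it against the current input token; if it is a non-terminal N, replace it with the RHS of M[N, lookahead] (the unique production whose predict set contains the lookahead).

Stack is shown with the top on the left.

Stack      Input     Action
---------------------------
T $        a :: d $  output T → A T'
A T' $     a :: d $  output A → a
a T' $     a :: d $  match 'a'
T' $       :: d $    output T' → :: A T'
:: A T' $  :: d $    match '::'
A T' $     d $       output A → d
d T' $     d $       match 'd'
T' $       $         output T' → ε
$          $         accept

The string is accepted.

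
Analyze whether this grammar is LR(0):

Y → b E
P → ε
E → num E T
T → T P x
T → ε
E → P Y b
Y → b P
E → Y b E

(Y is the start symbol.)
No. Shift-reduce conflict between [P → .] and [E → . num E T]

Augment with Y' → Y and build the canonical LR(0) collection (I0 = CLOSURE({[Y' → . Y]}), then GOTO on every symbol after a dot until no new states appear). It has 16 states:
  I0: { [Y → . b E], [Y → . b P], [Y' → . Y] }  — shift
  I1: { [Y' → Y .] }  — accept
  I2: { [E → . P Y b], [E → . Y b E], [E → . num E T], [P → .], [Y → . b E], [Y → . b P], [Y → b . E], [Y → b . P] }  — shift, reduce
  I3: { [Y → b E .] }  — reduce
  I4: { [E → P . Y b], [Y → . b E], [Y → . b P], [Y → b P .] }  — shift, reduce
  I5: { [E → Y . b E] }  — shift
  I6: { [E → . P Y b], [E → . Y b E], [E → . num E T], [E → num . E T], [P → .], [Y → . b E], [Y → . b P] }  — shift, reduce
  I7: { [E → num E . T], [T → . T P x], [T → .] }  — reduce
  I8: { [E → P . Y b], [Y → . b E], [Y → . b P] }  — shift
  I9: { [E → P Y . b] }  — shift
  I10: { [E → P Y b .] }  — reduce
  I11: { [E → num E T .], [P → .], [T → T . P x] }  — 2 reduces
  I12: { [T → T P . x] }  — shift
  I13: { [T → T P x .] }  — reduce
  I14: { [E → . P Y b], [E → . Y b E], [E → . num E T], [E → Y b . E], [P → .], [Y → . b E], [Y → . b P] }  — shift, reduce
  I15: { [E → Y b E .] }  — reduce

Conflict in state I2:
  Shift-reduce conflict between [P → .] and [E → . num E T]
So the grammar is NOT LR(0).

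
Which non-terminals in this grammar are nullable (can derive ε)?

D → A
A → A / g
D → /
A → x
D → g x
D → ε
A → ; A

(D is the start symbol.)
ε-productions: D → ε
So D is immediately nullable.
No further non-terminal can be added: every production for the remaining non-terminals contains a terminal or a non-nullable non-terminal.
Nullable = { 'D' }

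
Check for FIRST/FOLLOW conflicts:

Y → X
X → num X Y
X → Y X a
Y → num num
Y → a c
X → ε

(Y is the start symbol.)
A FIRST/FOLLOW conflict occurs when a non-terminal N has a nullable alternative N → β (β ⇒* ε) and another alternative N → α with FIRST(α) ∩ FOLLOW(N) ≠ ∅: on such a lookahead the parser cannot decide between expanding α and letting N vanish via β.

Nullable non-terminals: X, Y.
FIRST sets used below: FIRST(Y) = { 'a', 'num', ε }, FIRST(X) = { 'a', 'num', ε }

X: nullable alternative(s) X → ε; FOLLOW(X) = { $, 'a', 'num' }
  X → num X Y: FIRST \ {ε} = { 'num' } — overlaps FOLLOW(X) on { 'num' }: CONFLICT
  X → Y X a: FIRST \ {ε} = { 'a', 'num' } — overlaps FOLLOW(X) on { 'a', 'num' }: CONFLICT
  X → ε: FIRST \ {ε} = { } — this is the only nullable alternative, skip

Y: nullable alternative(s) Y → X; FOLLOW(Y) = { $, 'a', 'num' }
  Y → X: FIRST \ {ε} = { 'a', 'num' } — this is the only nullable alternative, skip
  Y → num num: FIRST \ {ε} = { 'num' } — overlaps FOLLOW(Y) on { 'num' }: CONFLICT
  Y → a c: FIRST \ {ε} = { 'a' } — overlaps FOLLOW(Y) on { 'a' }: CONFLICT

So the grammar has 4 FIRST/FOLLOW conflicts (marked CONFLICT above).

Answer: Yes. Y → num num with FOLLOW(Y) on { 'num' }; Y → a c with FOLLOW(Y) on { 'a' }; X → num X Y with FOLLOW(X) on { 'num' }; X → Y X a with FOLLOW(X) on { 'a', 'num' }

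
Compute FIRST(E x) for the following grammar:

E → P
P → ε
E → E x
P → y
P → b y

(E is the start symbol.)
{ 'b', 'x', 'y' }

FIRST sets of the non-terminals involved (from the grammar, by fixed-point iteration):
  FIRST(E) = { 'b', 'x', 'y', ε }

To compute FIRST(E x), process the symbols left to right:
Symbol E is a non-terminal. Add FIRST(E) \ {ε} = { 'b', 'x', 'y' }
E is nullable (ε ∈ FIRST(E)), continue to the next symbol.
Symbol x is a terminal. Add 'x' and stop.
FIRST(E x) = { 'b', 'x', 'y' }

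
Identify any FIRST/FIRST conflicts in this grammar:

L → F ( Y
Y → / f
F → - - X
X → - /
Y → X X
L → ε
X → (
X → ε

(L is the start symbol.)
A FIRST/FIRST conflict occurs when two productions N → α and N → β for the same non-terminal have FIRST(α) ∩ FIRST(β) ≠ ∅ (with ε ∈ FIRST of a nullable right-hand side, so two nullable alternatives also conflict).

FIRST sets of the non-terminals at (or reachable through a nullable prefix from) the front of some alternative:
  FIRST(F) = { '-' }
  FIRST(X) = { '(', '-', ε }

Productions for L:
  L → F ( Y: FIRST = { '-' }
  L → ε: FIRST = { ε }
Productions for Y:
  Y → / f: FIRST = { '/' }
  Y → X X: FIRST = { '(', '-', ε }
Productions for X:
  X → - /: FIRST = { '-' }
  X → (: FIRST = { '(' }
  X → ε: FIRST = { ε }
F has only one production, so no FIRST/FIRST conflict is possible there.

All alternatives of each non-terminal have pairwise disjoint FIRST sets.

Answer: No FIRST/FIRST conflicts.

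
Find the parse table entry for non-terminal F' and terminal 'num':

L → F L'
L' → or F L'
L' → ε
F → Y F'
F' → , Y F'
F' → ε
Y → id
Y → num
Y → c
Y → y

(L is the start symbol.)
Empty (error entry)

To find M[F', 'num'], we find productions for F' where 'num' is in the predict set (PREDICT(N → α) = (FIRST(α) \ {ε}) ∪ (FOLLOW(N) if α ⇒* ε)).

Relevant sets:
  FOLLOW(F') = { $, 'or' }

F' → , Y F': PREDICT = { ',' }
F' → ε: PREDICT = { $, 'or' }

M[F', 'num'] is empty (no production applies)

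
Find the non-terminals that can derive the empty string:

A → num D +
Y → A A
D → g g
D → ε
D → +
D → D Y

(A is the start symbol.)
{ 'D' }

A non-terminal is nullable if it can derive ε (the empty string): either it has an ε-production, or it has a production whose right-hand side consists entirely of nullable non-terminals.

ε-productions: D → ε
So D is immediately nullable.
No further non-terminal can be added: every production for the remaining non-terminals contains a terminal or a non-nullable non-terminal.
Nullable = { 'D' }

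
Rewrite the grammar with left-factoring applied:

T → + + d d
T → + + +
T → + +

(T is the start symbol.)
T → + + T'
T' → d d
T' → +
T' → ε

Left-factoring transforms A → αβ₁ | αβ₂ into A → αA' and A' → β₁ | β₂
(α is the longest common prefix among the alternatives). Repeat until
no nonterminal has two alternatives with a common prefix.

Round 1: T has alternatives sharing prefix '+ +'. Introduce T': T → + + T'
  Add: T' → d d
  Add: T' → +
  Add: T' → ε

No remaining common prefixes — done.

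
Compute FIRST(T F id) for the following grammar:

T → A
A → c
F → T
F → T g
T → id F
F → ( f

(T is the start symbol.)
FIRST sets of the non-terminals involved (from the grammar, by fixed-point iteration):
  FIRST(T) = { 'c', 'id' }

To compute FIRST(T F id), process the symbols left to right:
Symbol T is a non-terminal. Add FIRST(T) \ {ε} = { 'c', 'id' }
T is not nullable (ε ∉ FIRST(T)), so stop here.
FIRST(T F id) = { 'c', 'id' }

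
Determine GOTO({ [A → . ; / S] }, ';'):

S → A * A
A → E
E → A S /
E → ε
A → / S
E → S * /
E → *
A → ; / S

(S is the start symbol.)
{ [A → ; . / S] }

GOTO(I, ';') = CLOSURE({ [A → αX.β] : [A → α.Xβ] ∈ I, X = ';' })

Items with dot before ';', with the dot advanced:
  [A → . ; / S] → [A → ; . / S]
Closure adds nothing (no advanced item has the dot before a non-terminal).

GOTO = { [A → ; . / S] }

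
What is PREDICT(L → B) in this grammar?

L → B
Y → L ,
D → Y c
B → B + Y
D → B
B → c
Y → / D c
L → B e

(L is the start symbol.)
PREDICT(L → B) = (FIRST(RHS) \ {ε}) ∪ (FOLLOW(L) if ε ∈ FIRST(RHS), i.e. RHS ⇒* ε)
FIRST(B) = { 'c' }
FIRST(B) = { 'c' }
ε ∉ FIRST(B), so FOLLOW(L) is not added.
PREDICT(L → B) = { 'c' }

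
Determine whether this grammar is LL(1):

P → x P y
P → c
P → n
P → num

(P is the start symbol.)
A grammar is LL(1) if for each non-terminal N with multiple productions, the predict sets of those productions are pairwise disjoint, where PREDICT(N → α) = (FIRST(α) \ {ε}) ∪ (FOLLOW(N) if α ⇒* ε).

For P:
  PREDICT(P → x P y) = { 'x' }
  PREDICT(P → c) = { 'c' }
  PREDICT(P → n) = { 'n' }
  PREDICT(P → num) = { 'num' }

All predict sets are disjoint. The grammar IS LL(1).

Answer: Yes, the grammar is LL(1).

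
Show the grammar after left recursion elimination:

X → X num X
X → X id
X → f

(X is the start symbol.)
X is directly left-recursive. The standard transformation for
  A → A α₁ | ... | A α_m | β₁ | ... | β_n
is
  A  → β₁ A' | ... | β_n A'
  A' → α₁ A' | ... | α_m A' | ε

X → f becomes X → f X'
X → X num X becomes X' → num X X'
X → X id becomes X' → id X'
Add X' → ε

Resulting grammar:
X → f X'
X' → num X X'
X' → id X'
X' → ε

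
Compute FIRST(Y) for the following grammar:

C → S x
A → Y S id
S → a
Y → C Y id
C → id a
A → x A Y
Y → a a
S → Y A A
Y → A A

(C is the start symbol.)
{ 'a', 'id', 'x' }

To compute FIRST(Y), examine every production with Y on the left-hand side, reading each right-hand side left to right until a non-nullable symbol is reached.

FIRST sets of the other non-terminals involved (by the same procedure, iterated to a fixed point):
  FIRST(C) = { 'a', 'id', 'x' }
  FIRST(A) = { 'a', 'id', 'x' }

From Y → C Y id:
  - C is a non-terminal: add FIRST(C) \ {ε} = { 'a', 'id', 'x' }
    C is not nullable, so stop
From Y → a a:
  - a is a terminal: add 'a' and stop
From Y → A A:
  - A is a non-terminal: add FIRST(A) \ {ε} = { 'a', 'id', 'x' }
    A is not nullable, so stop

Collecting: FIRST(Y) = { 'a', 'id', 'x' }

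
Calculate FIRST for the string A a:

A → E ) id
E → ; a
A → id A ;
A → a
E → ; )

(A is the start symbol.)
{ ';', 'a', 'id' }

FIRST sets of the non-terminals involved (from the grammar, by fixed-point iteration):
  FIRST(A) = { ';', 'a', 'id' }

To compute FIRST(A a), process the symbols left to right:
Symbol A is a non-terminal. Add FIRST(A) \ {ε} = { ';', 'a', 'id' }
A is not nullable (ε ∉ FIRST(A)), so stop here.
FIRST(A a) = { ';', 'a', 'id' }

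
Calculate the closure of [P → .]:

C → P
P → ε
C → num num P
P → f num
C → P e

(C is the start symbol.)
{ [P → .] }

To compute CLOSURE, for each item [A → α.Bβ] where B is a non-terminal, add [B → .γ] for all productions B → γ; repeat for the newly added items until nothing changes.

Start with: [P → .]
The dot is at the end, so nothing is added.

CLOSURE = { [P → .] }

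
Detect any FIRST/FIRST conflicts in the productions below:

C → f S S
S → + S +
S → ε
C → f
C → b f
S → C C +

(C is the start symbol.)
Yes. C → f S S / C → f on { 'f' }

A FIRST/FIRST conflict occurs when two productions N → α and N → β for the same non-terminal have FIRST(α) ∩ FIRST(β) ≠ ∅ (with ε ∈ FIRST of a nullable right-hand side, so two nullable alternatives also conflict).

FIRST sets of the non-terminals at (or reachable through a nullable prefix from) the front of some alternative:
  FIRST(C) = { 'b', 'f' }

Productions for C:
  C → f S S: FIRST = { 'f' }
  C → f: FIRST = { 'f' }
  C → b f: FIRST = { 'b' }
Productions for S:
  S → + S +: FIRST = { '+' }
  S → ε: FIRST = { ε }
  S → C C +: FIRST = { 'b', 'f' }

Conflict for C: C → f S S and C → f
  Overlap: { 'f' }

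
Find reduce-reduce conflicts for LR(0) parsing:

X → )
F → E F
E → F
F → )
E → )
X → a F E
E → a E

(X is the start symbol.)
A reduce-reduce conflict occurs when an LR(0) state has two complete items [A → α .] and [B → β .] — both call for a reduction, and with no lookahead the parser cannot choose between them.

Augment with X' → X and build the canonical LR(0) collection (I0 = CLOSURE({[X' → . X]}), then GOTO on every symbol after a dot until no new states appear). It has 12 states:
  I0: { [X → . )], [X → . a F E], [X' → . X] }  — shift
  I1: { [X → ) .] }  — reduce
  I2: { [X' → X .] }  — accept
  I3: { [E → . )], [E → . F], [E → . a E], [F → . )], [F → . E F], [X → a . F E] }  — shift
  I4: { [E → ) .], [F → ) .] }  — 2 reduces
  I5: { [E → . )], [E → . F], [E → . a E], [F → . )], [F → . E F], [F → E . F] }  — shift
  I6: { [E → . )], [E → . F], [E → . a E], [E → F .], [F → . )], [F → . E F], [X → a F . E] }  — shift, reduce
  I7: { [E → . )], [E → . F], [E → . a E], [E → a . E], [F → . )], [F → . E F] }  — shift
  I8: { [E → . )], [E → . F], [E → . a E], [E → a E .], [F → . )], [F → . E F], [F → E . F] }  — shift, reduce
  I9: { [E → F .] }  — reduce
  I10: { [E → F .], [F → E F .] }  — 2 reduces
  I11: { [E → . )], [E → . F], [E → . a E], [F → . )], [F → . E F], [F → E . F], [X → a F E .] }  — shift, reduce

I4 contains complete items [E → ) .], [F → ) .] — reduce-reduce conflict.
I10 contains complete items [E → F .], [F → E F .] — reduce-reduce conflict.

Answer: Yes — I4: [E → ) .] vs [F → ) .]; I10: [E → F .] vs [F → E F .]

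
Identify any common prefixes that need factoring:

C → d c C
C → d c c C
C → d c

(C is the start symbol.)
Yes, C has productions with common prefix 'd c'

Left-factoring is needed when two productions for the same non-terminal
share a common prefix on the right-hand side.

Productions for C:
  C → d c C
  C → d c c C
  C → d c

Found common prefix 'd c' in productions for C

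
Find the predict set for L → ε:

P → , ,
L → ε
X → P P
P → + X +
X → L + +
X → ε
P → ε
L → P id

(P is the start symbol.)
{ '+' }

PREDICT(L → ε) = (FIRST(RHS) \ {ε}) ∪ (FOLLOW(L) if ε ∈ FIRST(RHS), i.e. RHS ⇒* ε)
The right-hand side is ε (FIRST(ε) = { ε }), so the predict set is FOLLOW(L) = { '+' }
PREDICT(L → ε) = { '+' }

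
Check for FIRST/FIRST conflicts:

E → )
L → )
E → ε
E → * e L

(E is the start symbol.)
No FIRST/FIRST conflicts.

A FIRST/FIRST conflict occurs when two productions N → α and N → β for the same non-terminal have FIRST(α) ∩ FIRST(β) ≠ ∅ (with ε ∈ FIRST of a nullable right-hand side, so two nullable alternatives also conflict).

Productions for E:
  E → ): FIRST = { ')' }
  E → ε: FIRST = { ε }
  E → * e L: FIRST = { '*' }
L has only one production, so no FIRST/FIRST conflict is possible there.

All alternatives of each non-terminal have pairwise disjoint FIRST sets.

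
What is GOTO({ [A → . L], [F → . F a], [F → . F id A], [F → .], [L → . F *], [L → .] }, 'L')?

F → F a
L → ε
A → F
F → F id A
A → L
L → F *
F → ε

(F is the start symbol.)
{ [A → L .] }

GOTO(I, 'L') = CLOSURE({ [A → αX.β] : [A → α.Xβ] ∈ I, X = 'L' })

Items with dot before 'L', with the dot advanced:
  [A → . L] → [A → L .]
Closure adds nothing (no advanced item has the dot before a non-terminal).

GOTO = { [A → L .] }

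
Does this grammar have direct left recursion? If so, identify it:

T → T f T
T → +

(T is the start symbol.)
T → T f T: LEFT RECURSIVE (starts with T)
T → +: starts with '+'

The grammar has direct left recursion on: T.

Answer: Yes, T is left-recursive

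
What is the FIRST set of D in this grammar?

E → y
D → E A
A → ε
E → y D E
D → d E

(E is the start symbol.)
{ 'd', 'y' }

To compute FIRST(D), examine every production with D on the left-hand side, reading each right-hand side left to right until a non-nullable symbol is reached.

FIRST sets of the other non-terminals involved (by the same procedure, iterated to a fixed point):
  FIRST(E) = { 'y' }

From D → E A:
  - E is a non-terminal: add FIRST(E) \ {ε} = { 'y' }
    E is not nullable, so stop
From D → d E:
  - d is a terminal: add 'd' and stop

Collecting: FIRST(D) = { 'd', 'y' }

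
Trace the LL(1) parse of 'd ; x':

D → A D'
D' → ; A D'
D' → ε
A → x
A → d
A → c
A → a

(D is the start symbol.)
LL(1) parsing maintains a stack (initially the start symbol over $) and the input. At each step: if the stack top is a terminal, match it against the current input token; if it is a non-terminal N, replace it with the RHS of M[N, lookahead] (the unique production whose predict set contains the lookahead).

Stack is shown with the top on the left.

Stack     Input    Action
-------------------------
D $       d ; x $  output D → A D'
A D' $    d ; x $  output A → d
d D' $    d ; x $  match 'd'
D' $      ; x $    output D' → ; A D'
; A D' $  ; x $    match ';'
A D' $    x $      output A → x
x D' $    x $      match 'x'
D' $      $        output D' → ε
$         $        accept

The string is accepted.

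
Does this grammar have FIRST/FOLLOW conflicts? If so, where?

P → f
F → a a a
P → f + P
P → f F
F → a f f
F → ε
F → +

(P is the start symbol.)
No FIRST/FOLLOW conflicts.

A FIRST/FOLLOW conflict occurs when a non-terminal N has a nullable alternative N → β (β ⇒* ε) and another alternative N → α with FIRST(α) ∩ FOLLOW(N) ≠ ∅: on such a lookahead the parser cannot decide between expanding α and letting N vanish via β.

Nullable non-terminals: F.

F: nullable alternative(s) F → ε; FOLLOW(F) = { $ }
  F → a a a: FIRST \ {ε} = { 'a' } — disjoint from FOLLOW(F)
  F → a f f: FIRST \ {ε} = { 'a' } — disjoint from FOLLOW(F)
  F → ε: FIRST \ {ε} = { } — this is the only nullable alternative, skip
  F → +: FIRST \ {ε} = { '+' } — disjoint from FOLLOW(F)

P has no nullable alternative, so no FIRST/FOLLOW check is needed there.

No FIRST/FOLLOW conflicts found.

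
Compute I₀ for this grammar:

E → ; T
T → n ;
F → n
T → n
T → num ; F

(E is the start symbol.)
{ [E → . ; T], [E' → . E] }

First, augment the grammar with E' → E
I₀ = CLOSURE({ [E' → . E] }):
  [E' → . E] has the dot before E: add [E → . ; T]
No further items can be added.

I₀ = { [E → . ; T], [E' → . E] }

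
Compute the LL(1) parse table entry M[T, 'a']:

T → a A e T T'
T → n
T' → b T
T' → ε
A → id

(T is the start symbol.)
To find M[T, 'a'], we find productions for T where 'a' is in the predict set (PREDICT(N → α) = (FIRST(α) \ {ε}) ∪ (FOLLOW(N) if α ⇒* ε)).

T → a A e T T': PREDICT = { 'a' }
  'a' is in predict set, so this production goes in M[T, 'a']
T → n: PREDICT = { 'n' }

M[T, 'a'] = T → a A e T T'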